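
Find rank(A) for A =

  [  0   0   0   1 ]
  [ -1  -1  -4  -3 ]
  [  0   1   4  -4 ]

R1 <=> R2
  [ -1  -1  -4  -3 ]
  [  0   0   0   1 ]
  [  0   1   4  -4 ]
R1 ← -1·R1
  [ 1  1  4   3 ]
  [ 0  0  0   1 ]
  [ 0  1  4  -4 ]
R2 <=> R3
  [ 1  1  4   3 ]
  [ 0  1  4  -4 ]
  [ 0  0  0   1 ]
R2 ← R2 + 4·R3
  [ 1  1  4  3 ]
  [ 0  1  4  0 ]
  [ 0  0  0  1 ]
R1 ← R1 − 3·R3
  [ 1  1  4  0 ]
  [ 0  1  4  0 ]
  [ 0  0  0  1 ]
R1 ← R1 − R2
  [ 1  0  0  0 ]
  [ 0  1  4  0 ]
  [ 0  0  0  1 ]
The reduced form has 3 nonzero rows.

rank = 3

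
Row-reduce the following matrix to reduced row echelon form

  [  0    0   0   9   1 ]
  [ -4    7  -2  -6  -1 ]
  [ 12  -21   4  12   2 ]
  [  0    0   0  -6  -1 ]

[[1, -7/4, 0, 0, 0], [0, 0, 1, 0, 0], [0, 0, 0, 1, 0], [0, 0, 0, 0, 1]]

R1 ↔ R2
  [ -4    7  -2  -6  -1 ]
  [  0    0   0   9   1 ]
  [ 12  -21   4  12   2 ]
  [  0    0   0  -6  -1 ]
R1 → -1/4·R1
  [  1  -7/4  1/2  3/2  1/4 ]
  [  0     0    0    9    1 ]
  [ 12   -21    4   12    2 ]
  [  0     0    0   -6   -1 ]
R3 → R3 − 12·R1
  [ 1  -7/4  1/2  3/2  1/4 ]
  [ 0     0    0    9    1 ]
  [ 0     0   -2   -6   -1 ]
  [ 0     0    0   -6   -1 ]
R2 ↔ R3
  [ 1  -7/4  1/2  3/2  1/4 ]
  [ 0     0   -2   -6   -1 ]
  [ 0     0    0    9    1 ]
  [ 0     0    0   -6   -1 ]
R2 → -1/2·R2
  [ 1  -7/4  1/2  3/2  1/4 ]
  [ 0     0    1    3  1/2 ]
  [ 0     0    0    9    1 ]
  [ 0     0    0   -6   -1 ]
R3 → 1/9·R3
  [ 1  -7/4  1/2  3/2  1/4 ]
  [ 0     0    1    3  1/2 ]
  [ 0     0    0    1  1/9 ]
  [ 0     0    0   -6   -1 ]
R4 → R4 + 6·R3
  [ 1  -7/4  1/2  3/2   1/4 ]
  [ 0     0    1    3   1/2 ]
  [ 0     0    0    1   1/9 ]
  [ 0     0    0    0  -1/3 ]
R4 → -3·R4
  [ 1  -7/4  1/2  3/2  1/4 ]
  [ 0     0    1    3  1/2 ]
  [ 0     0    0    1  1/9 ]
  [ 0     0    0    0    1 ]
R3 → R3 − 1/9·R4
  [ 1  -7/4  1/2  3/2  1/4 ]
  [ 0     0    1    3  1/2 ]
  [ 0     0    0    1    0 ]
  [ 0     0    0    0    1 ]
R2 → R2 − 1/2·R4
  [ 1  -7/4  1/2  3/2  1/4 ]
  [ 0     0    1    3    0 ]
  [ 0     0    0    1    0 ]
  [ 0     0    0    0    1 ]
R1 → R1 − 1/4·R4
  [ 1  -7/4  1/2  3/2  0 ]
  [ 0     0    1    3  0 ]
  [ 0     0    0    1  0 ]
  [ 0     0    0    0  1 ]
R2 → R2 − 3·R3
  [ 1  -7/4  1/2  3/2  0 ]
  [ 0     0    1    0  0 ]
  [ 0     0    0    1  0 ]
  [ 0     0    0    0  1 ]
R1 → R1 − 3/2·R3
  [ 1  -7/4  1/2  0  0 ]
  [ 0     0    1  0  0 ]
  [ 0     0    0  1  0 ]
  [ 0     0    0  0  1 ]
R1 → R1 − 1/2·R2
  [ 1  -7/4  0  0  0 ]
  [ 0     0  1  0  0 ]
  [ 0     0  0  1  0 ]
  [ 0     0  0  0  1 ]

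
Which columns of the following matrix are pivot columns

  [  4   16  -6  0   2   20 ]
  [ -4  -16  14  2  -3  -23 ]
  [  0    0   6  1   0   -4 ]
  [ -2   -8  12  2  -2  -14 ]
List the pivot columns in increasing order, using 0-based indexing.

0, 2, 3, 4

R1 → 1/4·R1
  [  1    4  -3/2  0  1/2    5 ]
  [ -4  -16    14  2   -3  -23 ]
  [  0    0     6  1    0   -4 ]
  [ -2   -8    12  2   -2  -14 ]
R2 → R2 + 4·R1
  [  1   4  -3/2  0  1/2    5 ]
  [  0   0     8  2   -1   -3 ]
  [  0   0     6  1    0   -4 ]
  [ -2  -8    12  2   -2  -14 ]
R4 → R4 + 2·R1
  [ 1  4  -3/2  0  1/2   5 ]
  [ 0  0     8  2   -1  -3 ]
  [ 0  0     6  1    0  -4 ]
  [ 0  0     9  2   -1  -4 ]
R2 → 1/8·R2
  [ 1  4  -3/2    0   1/2     5 ]
  [ 0  0     1  1/4  -1/8  -3/8 ]
  [ 0  0     6    1     0    -4 ]
  [ 0  0     9    2    -1    -4 ]
R3 → R3 − 6·R2
  [ 1  4  -3/2     0   1/2     5 ]
  [ 0  0     1   1/4  -1/8  -3/8 ]
  [ 0  0     0  -1/2   3/4  -7/4 ]
  [ 0  0     9     2    -1    -4 ]
R4 → R4 − 9·R2
  [ 1  4  -3/2     0   1/2     5 ]
  [ 0  0     1   1/4  -1/8  -3/8 ]
  [ 0  0     0  -1/2   3/4  -7/4 ]
  [ 0  0     0  -1/4   1/8  -5/8 ]
R3 → -2·R3
  [ 1  4  -3/2     0   1/2     5 ]
  [ 0  0     1   1/4  -1/8  -3/8 ]
  [ 0  0     0     1  -3/2   7/2 ]
  [ 0  0     0  -1/4   1/8  -5/8 ]
R4 → R4 + 1/4·R3
  [ 1  4  -3/2    0   1/2     5 ]
  [ 0  0     1  1/4  -1/8  -3/8 ]
  [ 0  0     0    1  -3/2   7/2 ]
  [ 0  0     0    0  -1/4   1/4 ]
R4 → -4·R4
  [ 1  4  -3/2    0   1/2     5 ]
  [ 0  0     1  1/4  -1/8  -3/8 ]
  [ 0  0     0    1  -3/2   7/2 ]
  [ 0  0     0    0     1    -1 ]
R3 → R3 + 3/2·R4
  [ 1  4  -3/2    0   1/2     5 ]
  [ 0  0     1  1/4  -1/8  -3/8 ]
  [ 0  0     0    1     0     2 ]
  [ 0  0     0    0     1    -1 ]
R2 → R2 + 1/8·R4
  [ 1  4  -3/2    0  1/2     5 ]
  [ 0  0     1  1/4    0  -1/2 ]
  [ 0  0     0    1    0     2 ]
  [ 0  0     0    0    1    -1 ]
R1 → R1 − 1/2·R4
  [ 1  4  -3/2    0  0  11/2 ]
  [ 0  0     1  1/4  0  -1/2 ]
  [ 0  0     0    1  0     2 ]
  [ 0  0     0    0  1    -1 ]
R2 → R2 − 1/4·R3
  [ 1  4  -3/2  0  0  11/2 ]
  [ 0  0     1  0  0    -1 ]
  [ 0  0     0  1  0     2 ]
  [ 0  0     0  0  1    -1 ]
R1 → R1 + 3/2·R2
  [ 1  4  0  0  0   4 ]
  [ 0  0  1  0  0  -1 ]
  [ 0  0  0  1  0   2 ]
  [ 0  0  0  0  1  -1 ]
Pivot columns are the columns containing a leading 1.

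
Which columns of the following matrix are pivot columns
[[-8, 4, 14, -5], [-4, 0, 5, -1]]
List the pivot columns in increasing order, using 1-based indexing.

1, 2

r1 -> -1/8·r1
  [  1  -1/2  -7/4  5/8 ]
  [ -4     0     5   -1 ]
r2 -> r2 + 4·r1
  [ 1  -1/2  -7/4  5/8 ]
  [ 0    -2    -2  3/2 ]
r2 -> -1/2·r2
  [ 1  -1/2  -7/4   5/8 ]
  [ 0     1     1  -3/4 ]
r1 -> r1 + 1/2·r2
  [ 1  0  -5/4   1/4 ]
  [ 0  1     1  -3/4 ]
Pivot columns are the columns containing a leading 1.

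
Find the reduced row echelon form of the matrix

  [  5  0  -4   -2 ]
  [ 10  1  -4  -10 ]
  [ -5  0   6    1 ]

Multiply R1 by 1/5.
Subtract 10 times R1 from R2.
Add 5 times R1 to R3.
Multiply R3 by 1/2.
Subtract 4 times R3 from R2.
Add 4/5 times R3 to R1.

[[1, 0, 0, -4/5], [0, 1, 0, -4], [0, 0, 1, -1/2]]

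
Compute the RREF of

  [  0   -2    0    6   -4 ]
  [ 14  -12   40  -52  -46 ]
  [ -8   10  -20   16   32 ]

[[1, 0, 0, -2, -1], [0, 1, 0, -3, 2], [0, 0, 1, -3/2, -1/5]]

R1 <-> R2
  [ 14  -12   40  -52  -46 ]
  [  0   -2    0    6   -4 ]
  [ -8   10  -20   16   32 ]
R1 := 1/14·R1
  [  1  -6/7  20/7  -26/7  -23/7 ]
  [  0    -2     0      6     -4 ]
  [ -8    10   -20     16     32 ]
R3 := R3 + 8·R1
  [ 1  -6/7  20/7  -26/7  -23/7 ]
  [ 0    -2     0      6     -4 ]
  [ 0  22/7  20/7  -96/7   40/7 ]
R2 := -1/2·R2
  [ 1  -6/7  20/7  -26/7  -23/7 ]
  [ 0     1     0     -3      2 ]
  [ 0  22/7  20/7  -96/7   40/7 ]
R3 := R3 − 22/7·R2
  [ 1  -6/7  20/7  -26/7  -23/7 ]
  [ 0     1     0     -3      2 ]
  [ 0     0  20/7  -30/7   -4/7 ]
R3 := 7/20·R3
  [ 1  -6/7  20/7  -26/7  -23/7 ]
  [ 0     1     0     -3      2 ]
  [ 0     0     1   -3/2   -1/5 ]
R1 := R1 − 20/7·R3
  [ 1  -6/7  0   4/7  -19/7 ]
  [ 0     1  0    -3      2 ]
  [ 0     0  1  -3/2   -1/5 ]
R1 := R1 + 6/7·R2
  [ 1  0  0    -2    -1 ]
  [ 0  1  0    -3     2 ]
  [ 0  0  1  -3/2  -1/5 ]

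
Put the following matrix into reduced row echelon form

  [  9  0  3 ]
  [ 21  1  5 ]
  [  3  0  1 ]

r1 := 1/9·r1
  [  1  0  1/3 ]
  [ 21  1    5 ]
  [  3  0    1 ]
r2 := r2 − 21·r1
  [ 1  0  1/3 ]
  [ 0  1   -2 ]
  [ 3  0    1 ]
r3 := r3 − 3·r1
  [ 1  0  1/3 ]
  [ 0  1   -2 ]
  [ 0  0    0 ]

[[1, 0, 1/3], [0, 1, -2], [0, 0, 0]]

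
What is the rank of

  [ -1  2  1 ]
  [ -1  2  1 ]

Multiply r1 by -1.
  [  1  -2  -1 ]
  [ -1   2   1 ]
Add r1 to r2.
  [ 1  -2  -1 ]
  [ 0   0   0 ]
The reduced form has 1 nonzero row.

rank = 1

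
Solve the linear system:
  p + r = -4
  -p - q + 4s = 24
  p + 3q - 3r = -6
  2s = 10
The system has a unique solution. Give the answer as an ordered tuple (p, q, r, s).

(-6, 2, 2, 5)

Form the augmented matrix and row-reduce:
  [  1   0   1  0  |  -4 ]
  [ -1  -1   0  4  |  24 ]
  [  1   3  -3  0  |  -6 ]
  [  0   0   0  2  |  10 ]
ρ2 := ρ2 + ρ1
  [ 1   0   1  0  |  -4 ]
  [ 0  -1   1  4  |  20 ]
  [ 1   3  -3  0  |  -6 ]
  [ 0   0   0  2  |  10 ]
ρ3 := ρ3 − ρ1
  [ 1   0   1  0  |  -4 ]
  [ 0  -1   1  4  |  20 ]
  [ 0   3  -4  0  |  -2 ]
  [ 0   0   0  2  |  10 ]
ρ2 := -1·ρ2
  [ 1  0   1   0  |   -4 ]
  [ 0  1  -1  -4  |  -20 ]
  [ 0  3  -4   0  |   -2 ]
  [ 0  0   0   2  |   10 ]
ρ3 := ρ3 − 3·ρ2
  [ 1  0   1   0  |   -4 ]
  [ 0  1  -1  -4  |  -20 ]
  [ 0  0  -1  12  |   58 ]
  [ 0  0   0   2  |   10 ]
ρ3 := -1·ρ3
  [ 1  0   1    0  |   -4 ]
  [ 0  1  -1   -4  |  -20 ]
  [ 0  0   1  -12  |  -58 ]
  [ 0  0   0    2  |   10 ]
ρ4 := 1/2·ρ4
  [ 1  0   1    0  |   -4 ]
  [ 0  1  -1   -4  |  -20 ]
  [ 0  0   1  -12  |  -58 ]
  [ 0  0   0    1  |    5 ]
ρ3 := ρ3 + 12·ρ4
  [ 1  0   1   0  |   -4 ]
  [ 0  1  -1  -4  |  -20 ]
  [ 0  0   1   0  |    2 ]
  [ 0  0   0   1  |    5 ]
ρ2 := ρ2 + 4·ρ4
  [ 1  0   1  0  |  -4 ]
  [ 0  1  -1  0  |   0 ]
  [ 0  0   1  0  |   2 ]
  [ 0  0   0  1  |   5 ]
ρ2 := ρ2 + ρ3
  [ 1  0  1  0  |  -4 ]
  [ 0  1  0  0  |   2 ]
  [ 0  0  1  0  |   2 ]
  [ 0  0  0  1  |   5 ]
ρ1 := ρ1 − ρ3
  [ 1  0  0  0  |  -6 ]
  [ 0  1  0  0  |   2 ]
  [ 0  0  1  0  |   2 ]
  [ 0  0  0  1  |   5 ]
Reading off the last column: p = -6, q = 2, r = 2, s = 5.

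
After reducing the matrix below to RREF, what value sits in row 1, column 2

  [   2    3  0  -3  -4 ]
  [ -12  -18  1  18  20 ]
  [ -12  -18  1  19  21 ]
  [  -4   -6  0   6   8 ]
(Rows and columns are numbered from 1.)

3/2

R1 := 1/2·R1
  [   1  3/2  0  -3/2  -2 ]
  [ -12  -18  1    18  20 ]
  [ -12  -18  1    19  21 ]
  [  -4   -6  0     6   8 ]
R2 := R2 + 12·R1
  [   1  3/2  0  -3/2  -2 ]
  [   0    0  1     0  -4 ]
  [ -12  -18  1    19  21 ]
  [  -4   -6  0     6   8 ]
R3 := R3 + 12·R1
  [  1  3/2  0  -3/2  -2 ]
  [  0    0  1     0  -4 ]
  [  0    0  1     1  -3 ]
  [ -4   -6  0     6   8 ]
R4 := R4 + 4·R1
  [ 1  3/2  0  -3/2  -2 ]
  [ 0    0  1     0  -4 ]
  [ 0    0  1     1  -3 ]
  [ 0    0  0     0   0 ]
R3 := R3 − R2
  [ 1  3/2  0  -3/2  -2 ]
  [ 0    0  1     0  -4 ]
  [ 0    0  0     1   1 ]
  [ 0    0  0     0   0 ]
R1 := R1 + 3/2·R3
  [ 1  3/2  0  0  -1/2 ]
  [ 0    0  1  0    -4 ]
  [ 0    0  0  1     1 ]
  [ 0    0  0  0     0 ]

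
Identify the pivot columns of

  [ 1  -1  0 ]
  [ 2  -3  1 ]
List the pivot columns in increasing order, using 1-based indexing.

R2 := R2 − 2·R1
  [ 1  -1  0 ]
  [ 0  -1  1 ]
R2 := -1·R2
  [ 1  -1   0 ]
  [ 0   1  -1 ]
R1 := R1 + R2
  [ 1  0  -1 ]
  [ 0  1  -1 ]
Pivot columns are the columns containing a leading 1.

1, 2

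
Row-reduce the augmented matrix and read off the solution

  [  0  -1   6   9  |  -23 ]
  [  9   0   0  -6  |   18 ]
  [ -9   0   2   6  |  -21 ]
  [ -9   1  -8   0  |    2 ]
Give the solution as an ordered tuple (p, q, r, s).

(2/3, -4, -3/2, -2)

R1 <=> R2
  [  9   0   0  -6  |   18 ]
  [  0  -1   6   9  |  -23 ]
  [ -9   0   2   6  |  -21 ]
  [ -9   1  -8   0  |    2 ]
R1 -> 1/9·R1
  [  1   0   0  -2/3  |    2 ]
  [  0  -1   6     9  |  -23 ]
  [ -9   0   2     6  |  -21 ]
  [ -9   1  -8     0  |    2 ]
R3 -> R3 + 9·R1
  [  1   0   0  -2/3  |    2 ]
  [  0  -1   6     9  |  -23 ]
  [  0   0   2     0  |   -3 ]
  [ -9   1  -8     0  |    2 ]
R4 -> R4 + 9·R1
  [ 1   0   0  -2/3  |    2 ]
  [ 0  -1   6     9  |  -23 ]
  [ 0   0   2     0  |   -3 ]
  [ 0   1  -8    -6  |   20 ]
R2 -> -1·R2
  [ 1  0   0  -2/3  |   2 ]
  [ 0  1  -6    -9  |  23 ]
  [ 0  0   2     0  |  -3 ]
  [ 0  1  -8    -6  |  20 ]
R4 -> R4 − R2
  [ 1  0   0  -2/3  |   2 ]
  [ 0  1  -6    -9  |  23 ]
  [ 0  0   2     0  |  -3 ]
  [ 0  0  -2     3  |  -3 ]
R3 -> 1/2·R3
  [ 1  0   0  -2/3  |     2 ]
  [ 0  1  -6    -9  |    23 ]
  [ 0  0   1     0  |  -3/2 ]
  [ 0  0  -2     3  |    -3 ]
R4 -> R4 + 2·R3
  [ 1  0   0  -2/3  |     2 ]
  [ 0  1  -6    -9  |    23 ]
  [ 0  0   1     0  |  -3/2 ]
  [ 0  0   0     3  |    -6 ]
R4 -> 1/3·R4
  [ 1  0   0  -2/3  |     2 ]
  [ 0  1  -6    -9  |    23 ]
  [ 0  0   1     0  |  -3/2 ]
  [ 0  0   0     1  |    -2 ]
R2 -> R2 + 9·R4
  [ 1  0   0  -2/3  |     2 ]
  [ 0  1  -6     0  |     5 ]
  [ 0  0   1     0  |  -3/2 ]
  [ 0  0   0     1  |    -2 ]
R1 -> R1 + 2/3·R4
  [ 1  0   0  0  |   2/3 ]
  [ 0  1  -6  0  |     5 ]
  [ 0  0   1  0  |  -3/2 ]
  [ 0  0   0  1  |    -2 ]
R2 -> R2 + 6·R3
  [ 1  0  0  0  |   2/3 ]
  [ 0  1  0  0  |    -4 ]
  [ 0  0  1  0  |  -3/2 ]
  [ 0  0  0  1  |    -2 ]
Reading off the last column: p = 2/3, q = -4, r = -3/2, s = -2.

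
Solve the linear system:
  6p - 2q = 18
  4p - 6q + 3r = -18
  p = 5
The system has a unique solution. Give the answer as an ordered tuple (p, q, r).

(5, 6, -2/3)

Form the augmented matrix and row-reduce:
  [ 6  -2  0  |   18 ]
  [ 4  -6  3  |  -18 ]
  [ 1   0  0  |    5 ]
r1 -> 1/6·r1
  [ 1  -1/3  0  |    3 ]
  [ 4    -6  3  |  -18 ]
  [ 1     0  0  |    5 ]
r2 -> r2 − 4·r1
  [ 1   -1/3  0  |    3 ]
  [ 0  -14/3  3  |  -30 ]
  [ 1      0  0  |    5 ]
r3 -> r3 − r1
  [ 1   -1/3  0  |    3 ]
  [ 0  -14/3  3  |  -30 ]
  [ 0    1/3  0  |    2 ]
r2 -> -3/14·r2
  [ 1  -1/3      0  |     3 ]
  [ 0     1  -9/14  |  45/7 ]
  [ 0   1/3      0  |     2 ]
r3 -> r3 − 1/3·r2
  [ 1  -1/3      0  |     3 ]
  [ 0     1  -9/14  |  45/7 ]
  [ 0     0   3/14  |  -1/7 ]
r3 -> 14/3·r3
  [ 1  -1/3      0  |     3 ]
  [ 0     1  -9/14  |  45/7 ]
  [ 0     0      1  |  -2/3 ]
r2 -> r2 + 9/14·r3
  [ 1  -1/3  0  |     3 ]
  [ 0     1  0  |     6 ]
  [ 0     0  1  |  -2/3 ]
r1 -> r1 + 1/3·r2
  [ 1  0  0  |     5 ]
  [ 0  1  0  |     6 ]
  [ 0  0  1  |  -2/3 ]
Reading off the last column: p = 5, q = 6, r = -2/3.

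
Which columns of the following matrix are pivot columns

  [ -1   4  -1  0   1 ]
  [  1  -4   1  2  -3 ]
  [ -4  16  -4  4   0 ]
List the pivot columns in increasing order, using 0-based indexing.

0, 3

R1 → -1·R1
  [  1  -4   1  0  -1 ]
  [  1  -4   1  2  -3 ]
  [ -4  16  -4  4   0 ]
R2 → R2 − R1
  [  1  -4   1  0  -1 ]
  [  0   0   0  2  -2 ]
  [ -4  16  -4  4   0 ]
R3 → R3 + 4·R1
  [ 1  -4  1  0  -1 ]
  [ 0   0  0  2  -2 ]
  [ 0   0  0  4  -4 ]
R2 → 1/2·R2
  [ 1  -4  1  0  -1 ]
  [ 0   0  0  1  -1 ]
  [ 0   0  0  4  -4 ]
R3 → R3 − 4·R2
  [ 1  -4  1  0  -1 ]
  [ 0   0  0  1  -1 ]
  [ 0   0  0  0   0 ]
Pivot columns are the columns containing a leading 1.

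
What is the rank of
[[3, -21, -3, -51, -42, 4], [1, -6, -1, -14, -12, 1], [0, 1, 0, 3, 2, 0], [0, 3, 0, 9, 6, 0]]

rank = 3

r1 → 1/3·r1
  [ 1  -7  -1  -17  -14  4/3 ]
  [ 1  -6  -1  -14  -12    1 ]
  [ 0   1   0    3    2    0 ]
  [ 0   3   0    9    6    0 ]
r2 → r2 − r1
  [ 1  -7  -1  -17  -14   4/3 ]
  [ 0   1   0    3    2  -1/3 ]
  [ 0   1   0    3    2     0 ]
  [ 0   3   0    9    6     0 ]
r3 → r3 − r2
  [ 1  -7  -1  -17  -14   4/3 ]
  [ 0   1   0    3    2  -1/3 ]
  [ 0   0   0    0    0   1/3 ]
  [ 0   3   0    9    6     0 ]
r4 → r4 − 3·r2
  [ 1  -7  -1  -17  -14   4/3 ]
  [ 0   1   0    3    2  -1/3 ]
  [ 0   0   0    0    0   1/3 ]
  [ 0   0   0    0    0     1 ]
r3 → 3·r3
  [ 1  -7  -1  -17  -14   4/3 ]
  [ 0   1   0    3    2  -1/3 ]
  [ 0   0   0    0    0     1 ]
  [ 0   0   0    0    0     1 ]
r4 → r4 − r3
  [ 1  -7  -1  -17  -14   4/3 ]
  [ 0   1   0    3    2  -1/3 ]
  [ 0   0   0    0    0     1 ]
  [ 0   0   0    0    0     0 ]
r2 → r2 + 1/3·r3
  [ 1  -7  -1  -17  -14  4/3 ]
  [ 0   1   0    3    2    0 ]
  [ 0   0   0    0    0    1 ]
  [ 0   0   0    0    0    0 ]
r1 → r1 − 4/3·r3
  [ 1  -7  -1  -17  -14  0 ]
  [ 0   1   0    3    2  0 ]
  [ 0   0   0    0    0  1 ]
  [ 0   0   0    0    0  0 ]
r1 → r1 + 7·r2
  [ 1  0  -1  4  0  0 ]
  [ 0  1   0  3  2  0 ]
  [ 0  0   0  0  0  1 ]
  [ 0  0   0  0  0  0 ]
The reduced form has 3 nonzero rows.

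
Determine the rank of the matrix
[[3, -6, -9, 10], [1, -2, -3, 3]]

rank = 2

ρ1 -> 1/3·ρ1
ρ2 -> ρ2 − ρ1
ρ2 -> -3·ρ2
ρ1 -> ρ1 − 10/3·ρ2
The reduced form has 2 nonzero rows.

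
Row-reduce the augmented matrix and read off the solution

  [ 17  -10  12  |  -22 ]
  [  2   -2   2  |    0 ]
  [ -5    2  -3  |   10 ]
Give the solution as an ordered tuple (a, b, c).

R1 := 1/17·R1
R2 := R2 − 2·R1
R3 := R3 + 5·R1
R2 := -17/14·R2
R3 := R3 + 16/17·R2
R3 := -7·R3
R2 := R2 + 5/7·R3
R1 := R1 − 12/17·R3
R1 := R1 + 10/17·R2
Reading off the last column: a = -2, b = -6, c = -4.

(-2, -6, -4)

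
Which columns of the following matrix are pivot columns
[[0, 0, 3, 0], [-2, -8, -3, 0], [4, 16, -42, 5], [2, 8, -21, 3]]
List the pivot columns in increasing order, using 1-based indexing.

R1 <=> R2
  [ -2  -8   -3  0 ]
  [  0   0    3  0 ]
  [  4  16  -42  5 ]
  [  2   8  -21  3 ]
R1 → -1/2·R1
  [ 1   4  3/2  0 ]
  [ 0   0    3  0 ]
  [ 4  16  -42  5 ]
  [ 2   8  -21  3 ]
R3 → R3 − 4·R1
  [ 1  4  3/2  0 ]
  [ 0  0    3  0 ]
  [ 0  0  -48  5 ]
  [ 2  8  -21  3 ]
R4 → R4 − 2·R1
  [ 1  4  3/2  0 ]
  [ 0  0    3  0 ]
  [ 0  0  -48  5 ]
  [ 0  0  -24  3 ]
R2 → 1/3·R2
  [ 1  4  3/2  0 ]
  [ 0  0    1  0 ]
  [ 0  0  -48  5 ]
  [ 0  0  -24  3 ]
R3 → R3 + 48·R2
  [ 1  4  3/2  0 ]
  [ 0  0    1  0 ]
  [ 0  0    0  5 ]
  [ 0  0  -24  3 ]
R4 → R4 + 24·R2
  [ 1  4  3/2  0 ]
  [ 0  0    1  0 ]
  [ 0  0    0  5 ]
  [ 0  0    0  3 ]
R3 → 1/5·R3
  [ 1  4  3/2  0 ]
  [ 0  0    1  0 ]
  [ 0  0    0  1 ]
  [ 0  0    0  3 ]
R4 → R4 − 3·R3
  [ 1  4  3/2  0 ]
  [ 0  0    1  0 ]
  [ 0  0    0  1 ]
  [ 0  0    0  0 ]
R1 → R1 − 3/2·R2
  [ 1  4  0  0 ]
  [ 0  0  1  0 ]
  [ 0  0  0  1 ]
  [ 0  0  0  0 ]
Pivot columns are the columns containing a leading 1.

1, 3, 4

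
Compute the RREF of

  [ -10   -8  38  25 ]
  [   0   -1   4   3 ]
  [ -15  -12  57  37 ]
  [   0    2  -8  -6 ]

r1 := -1/10·r1
r3 := r3 + 15·r1
r2 := -1·r2
r4 := r4 − 2·r2
r3 := -2·r3
r2 := r2 + 3·r3
r1 := r1 + 5/2·r3
r1 := r1 − 4/5·r2

[[1, 0, -3/5, 0], [0, 1, -4, 0], [0, 0, 0, 1], [0, 0, 0, 0]]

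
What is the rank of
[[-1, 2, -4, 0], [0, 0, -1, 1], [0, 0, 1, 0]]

rank = 3

ρ1 ← -1·ρ1
  [ 1  -2   4  0 ]
  [ 0   0  -1  1 ]
  [ 0   0   1  0 ]
ρ2 ← -1·ρ2
  [ 1  -2  4   0 ]
  [ 0   0  1  -1 ]
  [ 0   0  1   0 ]
ρ3 ← ρ3 − ρ2
  [ 1  -2  4   0 ]
  [ 0   0  1  -1 ]
  [ 0   0  0   1 ]
ρ2 ← ρ2 + ρ3
  [ 1  -2  4  0 ]
  [ 0   0  1  0 ]
  [ 0   0  0  1 ]
ρ1 ← ρ1 − 4·ρ2
  [ 1  -2  0  0 ]
  [ 0   0  1  0 ]
  [ 0   0  0  1 ]
The reduced form has 3 nonzero rows.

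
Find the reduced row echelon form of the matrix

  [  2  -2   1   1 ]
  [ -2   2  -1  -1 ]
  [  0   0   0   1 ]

[[1, -1, 1/2, 0], [0, 0, 0, 1], [0, 0, 0, 0]]

r1 -> 1/2·r1
  [  1  -1  1/2  1/2 ]
  [ -2   2   -1   -1 ]
  [  0   0    0    1 ]
r2 -> r2 + 2·r1
  [ 1  -1  1/2  1/2 ]
  [ 0   0    0    0 ]
  [ 0   0    0    1 ]
r2 <=> r3
  [ 1  -1  1/2  1/2 ]
  [ 0   0    0    1 ]
  [ 0   0    0    0 ]
r1 -> r1 − 1/2·r2
  [ 1  -1  1/2  0 ]
  [ 0   0    0  1 ]
  [ 0   0    0  0 ]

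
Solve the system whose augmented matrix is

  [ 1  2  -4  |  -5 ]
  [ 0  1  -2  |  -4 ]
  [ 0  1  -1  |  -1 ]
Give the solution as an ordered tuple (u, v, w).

R3 -> R3 − R2
  [ 1  2  -4  |  -5 ]
  [ 0  1  -2  |  -4 ]
  [ 0  0   1  |   3 ]
R2 -> R2 + 2·R3
  [ 1  2  -4  |  -5 ]
  [ 0  1   0  |   2 ]
  [ 0  0   1  |   3 ]
R1 -> R1 + 4·R3
  [ 1  2  0  |  7 ]
  [ 0  1  0  |  2 ]
  [ 0  0  1  |  3 ]
R1 -> R1 − 2·R2
  [ 1  0  0  |  3 ]
  [ 0  1  0  |  2 ]
  [ 0  0  1  |  3 ]
Reading off the last column: u = 3, v = 2, w = 3.

(3, 2, 3)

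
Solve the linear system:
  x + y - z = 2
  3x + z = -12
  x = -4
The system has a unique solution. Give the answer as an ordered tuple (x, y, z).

(-4, 6, 0)

Form the augmented matrix and row-reduce:
  [ 1  1  -1  |    2 ]
  [ 3  0   1  |  -12 ]
  [ 1  0   0  |   -4 ]
ρ2 ← ρ2 − 3·ρ1
  [ 1   1  -1  |    2 ]
  [ 0  -3   4  |  -18 ]
  [ 1   0   0  |   -4 ]
ρ3 ← ρ3 − ρ1
  [ 1   1  -1  |    2 ]
  [ 0  -3   4  |  -18 ]
  [ 0  -1   1  |   -6 ]
ρ2 ← -1/3·ρ2
  [ 1   1    -1  |   2 ]
  [ 0   1  -4/3  |   6 ]
  [ 0  -1     1  |  -6 ]
ρ3 ← ρ3 + ρ2
  [ 1  1    -1  |  2 ]
  [ 0  1  -4/3  |  6 ]
  [ 0  0  -1/3  |  0 ]
ρ3 ← -3·ρ3
  [ 1  1    -1  |  2 ]
  [ 0  1  -4/3  |  6 ]
  [ 0  0     1  |  0 ]
ρ2 ← ρ2 + 4/3·ρ3
  [ 1  1  -1  |  2 ]
  [ 0  1   0  |  6 ]
  [ 0  0   1  |  0 ]
ρ1 ← ρ1 + ρ3
  [ 1  1  0  |  2 ]
  [ 0  1  0  |  6 ]
  [ 0  0  1  |  0 ]
ρ1 ← ρ1 − ρ2
  [ 1  0  0  |  -4 ]
  [ 0  1  0  |   6 ]
  [ 0  0  1  |   0 ]
Reading off the last column: x = -4, y = 6, z = 0.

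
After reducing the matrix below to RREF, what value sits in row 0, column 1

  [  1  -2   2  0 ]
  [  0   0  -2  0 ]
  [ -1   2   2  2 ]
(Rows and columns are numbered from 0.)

r3 := r3 + r1
  [ 1  -2   2  0 ]
  [ 0   0  -2  0 ]
  [ 0   0   4  2 ]
r2 := -1/2·r2
  [ 1  -2  2  0 ]
  [ 0   0  1  0 ]
  [ 0   0  4  2 ]
r3 := r3 − 4·r2
  [ 1  -2  2  0 ]
  [ 0   0  1  0 ]
  [ 0   0  0  2 ]
r3 := 1/2·r3
  [ 1  -2  2  0 ]
  [ 0   0  1  0 ]
  [ 0   0  0  1 ]
r1 := r1 − 2·r2
  [ 1  -2  0  0 ]
  [ 0   0  1  0 ]
  [ 0   0  0  1 ]

-2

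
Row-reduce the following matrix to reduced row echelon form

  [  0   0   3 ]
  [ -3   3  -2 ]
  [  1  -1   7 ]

r1 <=> r2
  [ -3   3  -2 ]
  [  0   0   3 ]
  [  1  -1   7 ]
r1 -> -1/3·r1
  [ 1  -1  2/3 ]
  [ 0   0    3 ]
  [ 1  -1    7 ]
r3 -> r3 − r1
  [ 1  -1   2/3 ]
  [ 0   0     3 ]
  [ 0   0  19/3 ]
r2 -> 1/3·r2
  [ 1  -1   2/3 ]
  [ 0   0     1 ]
  [ 0   0  19/3 ]
r3 -> r3 − 19/3·r2
  [ 1  -1  2/3 ]
  [ 0   0    1 ]
  [ 0   0    0 ]
r1 -> r1 − 2/3·r2
  [ 1  -1  0 ]
  [ 0   0  1 ]
  [ 0   0  0 ]

[[1, -1, 0], [0, 0, 1], [0, 0, 0]]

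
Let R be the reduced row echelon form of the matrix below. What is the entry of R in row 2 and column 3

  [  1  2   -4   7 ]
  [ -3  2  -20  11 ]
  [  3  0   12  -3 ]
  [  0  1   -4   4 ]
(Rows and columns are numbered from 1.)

-4

r2 := r2 + 3·r1
  [ 1  2   -4   7 ]
  [ 0  8  -32  32 ]
  [ 3  0   12  -3 ]
  [ 0  1   -4   4 ]
r3 := r3 − 3·r1
  [ 1   2   -4    7 ]
  [ 0   8  -32   32 ]
  [ 0  -6   24  -24 ]
  [ 0   1   -4    4 ]
r2 := 1/8·r2
  [ 1   2  -4    7 ]
  [ 0   1  -4    4 ]
  [ 0  -6  24  -24 ]
  [ 0   1  -4    4 ]
r3 := r3 + 6·r2
  [ 1  2  -4  7 ]
  [ 0  1  -4  4 ]
  [ 0  0   0  0 ]
  [ 0  1  -4  4 ]
r4 := r4 − r2
  [ 1  2  -4  7 ]
  [ 0  1  -4  4 ]
  [ 0  0   0  0 ]
  [ 0  0   0  0 ]
r1 := r1 − 2·r2
  [ 1  0   4  -1 ]
  [ 0  1  -4   4 ]
  [ 0  0   0   0 ]
  [ 0  0   0   0 ]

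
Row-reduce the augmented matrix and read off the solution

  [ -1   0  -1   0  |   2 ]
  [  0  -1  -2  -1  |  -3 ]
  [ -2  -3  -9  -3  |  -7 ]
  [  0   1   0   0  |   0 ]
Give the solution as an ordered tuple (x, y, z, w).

(-4, 0, 2, -1)

Multiply ρ1 by -1.
  [  1   0   1   0  |  -2 ]
  [  0  -1  -2  -1  |  -3 ]
  [ -2  -3  -9  -3  |  -7 ]
  [  0   1   0   0  |   0 ]
Add 2 times ρ1 to ρ3.
  [ 1   0   1   0  |   -2 ]
  [ 0  -1  -2  -1  |   -3 ]
  [ 0  -3  -7  -3  |  -11 ]
  [ 0   1   0   0  |    0 ]
Multiply ρ2 by -1.
  [ 1   0   1   0  |   -2 ]
  [ 0   1   2   1  |    3 ]
  [ 0  -3  -7  -3  |  -11 ]
  [ 0   1   0   0  |    0 ]
Add 3 times ρ2 to ρ3.
  [ 1  0   1  0  |  -2 ]
  [ 0  1   2  1  |   3 ]
  [ 0  0  -1  0  |  -2 ]
  [ 0  1   0  0  |   0 ]
Subtract ρ2 from ρ4.
  [ 1  0   1   0  |  -2 ]
  [ 0  1   2   1  |   3 ]
  [ 0  0  -1   0  |  -2 ]
  [ 0  0  -2  -1  |  -3 ]
Multiply ρ3 by -1.
  [ 1  0   1   0  |  -2 ]
  [ 0  1   2   1  |   3 ]
  [ 0  0   1   0  |   2 ]
  [ 0  0  -2  -1  |  -3 ]
Add 2 times ρ3 to ρ4.
  [ 1  0  1   0  |  -2 ]
  [ 0  1  2   1  |   3 ]
  [ 0  0  1   0  |   2 ]
  [ 0  0  0  -1  |   1 ]
Multiply ρ4 by -1.
  [ 1  0  1  0  |  -2 ]
  [ 0  1  2  1  |   3 ]
  [ 0  0  1  0  |   2 ]
  [ 0  0  0  1  |  -1 ]
Subtract ρ4 from ρ2.
  [ 1  0  1  0  |  -2 ]
  [ 0  1  2  0  |   4 ]
  [ 0  0  1  0  |   2 ]
  [ 0  0  0  1  |  -1 ]
Subtract 2 times ρ3 from ρ2.
  [ 1  0  1  0  |  -2 ]
  [ 0  1  0  0  |   0 ]
  [ 0  0  1  0  |   2 ]
  [ 0  0  0  1  |  -1 ]
Subtract ρ3 from ρ1.
  [ 1  0  0  0  |  -4 ]
  [ 0  1  0  0  |   0 ]
  [ 0  0  1  0  |   2 ]
  [ 0  0  0  1  |  -1 ]
Reading off the last column: x = -4, y = 0, z = 2, w = -1.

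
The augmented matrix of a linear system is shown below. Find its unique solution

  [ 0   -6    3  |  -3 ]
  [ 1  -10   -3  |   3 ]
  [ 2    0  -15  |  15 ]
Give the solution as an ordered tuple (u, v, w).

(0, 0, -1)

r1 ↔ r2
r3 → r3 − 2·r1
r2 → -1/6·r2
r3 → r3 − 20·r2
r2 → r2 + 1/2·r3
r1 → r1 + 3·r3
r1 → r1 + 10·r2
Reading off the last column: u = 0, v = 0, w = -1.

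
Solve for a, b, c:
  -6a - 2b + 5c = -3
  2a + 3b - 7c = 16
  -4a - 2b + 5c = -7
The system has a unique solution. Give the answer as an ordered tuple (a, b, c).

Form the augmented matrix and row-reduce:
  [ -6  -2   5  |  -3 ]
  [  2   3  -7  |  16 ]
  [ -4  -2   5  |  -7 ]
r1 := -1/6·r1
r2 := r2 − 2·r1
r3 := r3 + 4·r1
r2 := 3/7·r2
r3 := r3 + 2/3·r2
r3 := 7·r3
r2 := r2 + 16/7·r3
r1 := r1 + 5/6·r3
r1 := r1 − 1/3·r2
Reading off the last column: a = -2, b = -5, c = -5.

(-2, -5, -5)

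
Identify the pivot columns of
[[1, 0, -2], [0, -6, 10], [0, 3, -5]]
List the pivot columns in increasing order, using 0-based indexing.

0, 1

R2 := -1/6·R2
  [ 1  0    -2 ]
  [ 0  1  -5/3 ]
  [ 0  3    -5 ]
R3 := R3 − 3·R2
  [ 1  0    -2 ]
  [ 0  1  -5/3 ]
  [ 0  0     0 ]
Pivot columns are the columns containing a leading 1.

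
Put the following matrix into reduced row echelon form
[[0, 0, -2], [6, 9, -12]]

ρ1 <=> ρ2
  [ 6  9  -12 ]
  [ 0  0   -2 ]
ρ1 -> 1/6·ρ1
  [ 1  3/2  -2 ]
  [ 0    0  -2 ]
ρ2 -> -1/2·ρ2
  [ 1  3/2  -2 ]
  [ 0    0   1 ]
ρ1 -> ρ1 + 2·ρ2
  [ 1  3/2  0 ]
  [ 0    0  1 ]

[[1, 3/2, 0], [0, 0, 1]]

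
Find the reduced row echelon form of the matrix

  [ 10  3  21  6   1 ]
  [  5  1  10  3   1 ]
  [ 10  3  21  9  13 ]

[[1, 0, 9/5, 0, -2], [0, 1, 1, 0, -1], [0, 0, 0, 1, 4]]

Multiply R1 by 1/10.
  [  1  3/10  21/10  3/5  1/10 ]
  [  5     1     10    3     1 ]
  [ 10     3     21    9    13 ]
Subtract 5 times R1 from R2.
  [  1  3/10  21/10  3/5  1/10 ]
  [  0  -1/2   -1/2    0   1/2 ]
  [ 10     3     21    9    13 ]
Subtract 10 times R1 from R3.
  [ 1  3/10  21/10  3/5  1/10 ]
  [ 0  -1/2   -1/2    0   1/2 ]
  [ 0     0      0    3    12 ]
Multiply R2 by -2.
  [ 1  3/10  21/10  3/5  1/10 ]
  [ 0     1      1    0    -1 ]
  [ 0     0      0    3    12 ]
Multiply R3 by 1/3.
  [ 1  3/10  21/10  3/5  1/10 ]
  [ 0     1      1    0    -1 ]
  [ 0     0      0    1     4 ]
Subtract 3/5 times R3 from R1.
  [ 1  3/10  21/10  0  -23/10 ]
  [ 0     1      1  0      -1 ]
  [ 0     0      0  1       4 ]
Subtract 3/10 times R2 from R1.
  [ 1  0  9/5  0  -2 ]
  [ 0  1    1  0  -1 ]
  [ 0  0    0  1   4 ]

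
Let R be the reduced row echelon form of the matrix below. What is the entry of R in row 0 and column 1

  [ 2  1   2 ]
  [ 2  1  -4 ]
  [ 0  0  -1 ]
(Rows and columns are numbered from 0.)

R1 ← 1/2·R1
  [ 1  1/2   1 ]
  [ 2    1  -4 ]
  [ 0    0  -1 ]
R2 ← R2 − 2·R1
  [ 1  1/2   1 ]
  [ 0    0  -6 ]
  [ 0    0  -1 ]
R2 ← -1/6·R2
  [ 1  1/2   1 ]
  [ 0    0   1 ]
  [ 0    0  -1 ]
R3 ← R3 + R2
  [ 1  1/2  1 ]
  [ 0    0  1 ]
  [ 0    0  0 ]
R1 ← R1 − R2
  [ 1  1/2  0 ]
  [ 0    0  1 ]
  [ 0    0  0 ]

1/2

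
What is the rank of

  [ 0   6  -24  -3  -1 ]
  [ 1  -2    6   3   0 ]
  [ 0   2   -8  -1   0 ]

rank = 3

r1 <=> r2
r2 ← 1/6·r2
r3 ← r3 − 2·r2
r3 ← 3·r3
r2 ← r2 + 1/6·r3
r1 ← r1 + 2·r2
The reduced form has 3 nonzero rows.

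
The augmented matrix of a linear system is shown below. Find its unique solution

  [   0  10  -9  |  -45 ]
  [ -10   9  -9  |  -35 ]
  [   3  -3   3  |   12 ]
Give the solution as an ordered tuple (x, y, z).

(-1, 0, 5)

ρ1 <-> ρ2
ρ1 -> -1/10·ρ1
ρ3 -> ρ3 − 3·ρ1
ρ2 -> 1/10·ρ2
ρ3 -> ρ3 + 3/10·ρ2
ρ3 -> 100/3·ρ3
ρ2 -> ρ2 + 9/10·ρ3
ρ1 -> ρ1 − 9/10·ρ3
ρ1 -> ρ1 + 9/10·ρ2
Reading off the last column: x = -1, y = 0, z = 5.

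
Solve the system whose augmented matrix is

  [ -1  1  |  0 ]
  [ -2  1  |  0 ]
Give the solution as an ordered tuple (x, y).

ρ1 ← -1·ρ1
  [  1  -1  |  0 ]
  [ -2   1  |  0 ]
ρ2 ← ρ2 + 2·ρ1
  [ 1  -1  |  0 ]
  [ 0  -1  |  0 ]
ρ2 ← -1·ρ2
  [ 1  -1  |  0 ]
  [ 0   1  |  0 ]
ρ1 ← ρ1 + ρ2
  [ 1  0  |  0 ]
  [ 0  1  |  0 ]
Reading off the last column: x = 0, y = 0.

(0, 0)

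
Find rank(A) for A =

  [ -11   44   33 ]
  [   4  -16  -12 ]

r1 → -1/11·r1
r2 → r2 − 4·r1
The reduced form has 1 nonzero row.

rank = 1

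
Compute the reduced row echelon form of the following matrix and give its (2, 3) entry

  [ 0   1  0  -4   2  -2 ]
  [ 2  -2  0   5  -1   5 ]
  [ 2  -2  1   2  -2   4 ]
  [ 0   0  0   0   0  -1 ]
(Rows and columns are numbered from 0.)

Swap ρ1 and ρ2.
Multiply ρ1 by 1/2.
Subtract 2 times ρ1 from ρ3.
Multiply ρ4 by -1.
Add ρ4 to ρ3.
Add 2 times ρ4 to ρ2.
Subtract 5/2 times ρ4 from ρ1.
Add ρ2 to ρ1.

-3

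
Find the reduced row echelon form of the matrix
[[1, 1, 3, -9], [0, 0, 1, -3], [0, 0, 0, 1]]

Add 3 times R3 to R2.
  [ 1  1  3  -9 ]
  [ 0  0  1   0 ]
  [ 0  0  0   1 ]
Add 9 times R3 to R1.
  [ 1  1  3  0 ]
  [ 0  0  1  0 ]
  [ 0  0  0  1 ]
Subtract 3 times R2 from R1.
  [ 1  1  0  0 ]
  [ 0  0  1  0 ]
  [ 0  0  0  1 ]

[[1, 1, 0, 0], [0, 0, 1, 0], [0, 0, 0, 1]]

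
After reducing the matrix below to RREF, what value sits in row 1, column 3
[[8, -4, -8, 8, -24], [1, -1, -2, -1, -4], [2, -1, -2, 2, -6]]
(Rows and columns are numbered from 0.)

Multiply R1 by 1/8.
  [ 1  -1/2  -1   1  -3 ]
  [ 1    -1  -2  -1  -4 ]
  [ 2    -1  -2   2  -6 ]
Subtract R1 from R2.
  [ 1  -1/2  -1   1  -3 ]
  [ 0  -1/2  -1  -2  -1 ]
  [ 2    -1  -2   2  -6 ]
Subtract 2 times R1 from R3.
  [ 1  -1/2  -1   1  -3 ]
  [ 0  -1/2  -1  -2  -1 ]
  [ 0     0   0   0   0 ]
Multiply R2 by -2.
  [ 1  -1/2  -1  1  -3 ]
  [ 0     1   2  4   2 ]
  [ 0     0   0  0   0 ]
Add 1/2 times R2 to R1.
  [ 1  0  0  3  -2 ]
  [ 0  1  2  4   2 ]
  [ 0  0  0  0   0 ]

4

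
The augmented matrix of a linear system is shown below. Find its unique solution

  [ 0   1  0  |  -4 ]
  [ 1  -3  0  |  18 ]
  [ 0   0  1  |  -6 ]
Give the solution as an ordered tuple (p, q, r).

r1 <=> r2
  [ 1  -3  0  |  18 ]
  [ 0   1  0  |  -4 ]
  [ 0   0  1  |  -6 ]
r1 ← r1 + 3·r2
  [ 1  0  0  |   6 ]
  [ 0  1  0  |  -4 ]
  [ 0  0  1  |  -6 ]
Reading off the last column: p = 6, q = -4, r = -6.

(6, -4, -6)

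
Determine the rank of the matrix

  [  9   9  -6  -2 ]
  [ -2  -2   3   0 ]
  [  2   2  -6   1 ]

rank = 3

r1 -> 1/9·r1
  [  1   1  -2/3  -2/9 ]
  [ -2  -2     3     0 ]
  [  2   2    -6     1 ]
r2 -> r2 + 2·r1
  [ 1  1  -2/3  -2/9 ]
  [ 0  0   5/3  -4/9 ]
  [ 2  2    -6     1 ]
r3 -> r3 − 2·r1
  [ 1  1   -2/3  -2/9 ]
  [ 0  0    5/3  -4/9 ]
  [ 0  0  -14/3  13/9 ]
r2 -> 3/5·r2
  [ 1  1   -2/3   -2/9 ]
  [ 0  0      1  -4/15 ]
  [ 0  0  -14/3   13/9 ]
r3 -> r3 + 14/3·r2
  [ 1  1  -2/3   -2/9 ]
  [ 0  0     1  -4/15 ]
  [ 0  0     0    1/5 ]
r3 -> 5·r3
  [ 1  1  -2/3   -2/9 ]
  [ 0  0     1  -4/15 ]
  [ 0  0     0      1 ]
r2 -> r2 + 4/15·r3
  [ 1  1  -2/3  -2/9 ]
  [ 0  0     1     0 ]
  [ 0  0     0     1 ]
r1 -> r1 + 2/9·r3
  [ 1  1  -2/3  0 ]
  [ 0  0     1  0 ]
  [ 0  0     0  1 ]
r1 -> r1 + 2/3·r2
  [ 1  1  0  0 ]
  [ 0  0  1  0 ]
  [ 0  0  0  1 ]
The reduced form has 3 nonzero rows.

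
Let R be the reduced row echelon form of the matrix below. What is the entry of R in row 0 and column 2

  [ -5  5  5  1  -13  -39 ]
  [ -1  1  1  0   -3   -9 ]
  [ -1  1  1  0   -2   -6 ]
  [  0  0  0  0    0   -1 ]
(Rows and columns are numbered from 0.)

-1

ρ1 → -1/5·ρ1
  [  1  -1  -1  -1/5  13/5  39/5 ]
  [ -1   1   1     0    -3    -9 ]
  [ -1   1   1     0    -2    -6 ]
  [  0   0   0     0     0    -1 ]
ρ2 → ρ2 + ρ1
  [  1  -1  -1  -1/5  13/5  39/5 ]
  [  0   0   0  -1/5  -2/5  -6/5 ]
  [ -1   1   1     0    -2    -6 ]
  [  0   0   0     0     0    -1 ]
ρ3 → ρ3 + ρ1
  [ 1  -1  -1  -1/5  13/5  39/5 ]
  [ 0   0   0  -1/5  -2/5  -6/5 ]
  [ 0   0   0  -1/5   3/5   9/5 ]
  [ 0   0   0     0     0    -1 ]
ρ2 → -5·ρ2
  [ 1  -1  -1  -1/5  13/5  39/5 ]
  [ 0   0   0     1     2     6 ]
  [ 0   0   0  -1/5   3/5   9/5 ]
  [ 0   0   0     0     0    -1 ]
ρ3 → ρ3 + 1/5·ρ2
  [ 1  -1  -1  -1/5  13/5  39/5 ]
  [ 0   0   0     1     2     6 ]
  [ 0   0   0     0     1     3 ]
  [ 0   0   0     0     0    -1 ]
ρ4 → -1·ρ4
  [ 1  -1  -1  -1/5  13/5  39/5 ]
  [ 0   0   0     1     2     6 ]
  [ 0   0   0     0     1     3 ]
  [ 0   0   0     0     0     1 ]
ρ3 → ρ3 − 3·ρ4
  [ 1  -1  -1  -1/5  13/5  39/5 ]
  [ 0   0   0     1     2     6 ]
  [ 0   0   0     0     1     0 ]
  [ 0   0   0     0     0     1 ]
ρ2 → ρ2 − 6·ρ4
  [ 1  -1  -1  -1/5  13/5  39/5 ]
  [ 0   0   0     1     2     0 ]
  [ 0   0   0     0     1     0 ]
  [ 0   0   0     0     0     1 ]
ρ1 → ρ1 − 39/5·ρ4
  [ 1  -1  -1  -1/5  13/5  0 ]
  [ 0   0   0     1     2  0 ]
  [ 0   0   0     0     1  0 ]
  [ 0   0   0     0     0  1 ]
ρ2 → ρ2 − 2·ρ3
  [ 1  -1  -1  -1/5  13/5  0 ]
  [ 0   0   0     1     0  0 ]
  [ 0   0   0     0     1  0 ]
  [ 0   0   0     0     0  1 ]
ρ1 → ρ1 − 13/5·ρ3
  [ 1  -1  -1  -1/5  0  0 ]
  [ 0   0   0     1  0  0 ]
  [ 0   0   0     0  1  0 ]
  [ 0   0   0     0  0  1 ]
ρ1 → ρ1 + 1/5·ρ2
  [ 1  -1  -1  0  0  0 ]
  [ 0   0   0  1  0  0 ]
  [ 0   0   0  0  1  0 ]
  [ 0   0   0  0  0  1 ]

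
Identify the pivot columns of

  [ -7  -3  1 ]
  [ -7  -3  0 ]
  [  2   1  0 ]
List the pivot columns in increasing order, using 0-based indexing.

Multiply ρ1 by -1/7.
  [  1  3/7  -1/7 ]
  [ -7   -3     0 ]
  [  2    1     0 ]
Add 7 times ρ1 to ρ2.
  [ 1  3/7  -1/7 ]
  [ 0    0    -1 ]
  [ 2    1     0 ]
Subtract 2 times ρ1 from ρ3.
  [ 1  3/7  -1/7 ]
  [ 0    0    -1 ]
  [ 0  1/7   2/7 ]
Swap ρ2 and ρ3.
  [ 1  3/7  -1/7 ]
  [ 0  1/7   2/7 ]
  [ 0    0    -1 ]
Multiply ρ2 by 7.
  [ 1  3/7  -1/7 ]
  [ 0    1     2 ]
  [ 0    0    -1 ]
Multiply ρ3 by -1.
  [ 1  3/7  -1/7 ]
  [ 0    1     2 ]
  [ 0    0     1 ]
Subtract 2 times ρ3 from ρ2.
  [ 1  3/7  -1/7 ]
  [ 0    1     0 ]
  [ 0    0     1 ]
Add 1/7 times ρ3 to ρ1.
  [ 1  3/7  0 ]
  [ 0    1  0 ]
  [ 0    0  1 ]
Subtract 3/7 times ρ2 from ρ1.
  [ 1  0  0 ]
  [ 0  1  0 ]
  [ 0  0  1 ]
Pivot columns are the columns containing a leading 1.

0, 1, 2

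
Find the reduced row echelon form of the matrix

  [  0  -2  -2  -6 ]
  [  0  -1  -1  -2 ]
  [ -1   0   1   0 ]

[[1, 0, -1, 0], [0, 1, 1, 0], [0, 0, 0, 1]]

Swap ρ1 and ρ3.
  [ -1   0   1   0 ]
  [  0  -1  -1  -2 ]
  [  0  -2  -2  -6 ]
Multiply ρ1 by -1.
  [ 1   0  -1   0 ]
  [ 0  -1  -1  -2 ]
  [ 0  -2  -2  -6 ]
Multiply ρ2 by -1.
  [ 1   0  -1   0 ]
  [ 0   1   1   2 ]
  [ 0  -2  -2  -6 ]
Add 2 times ρ2 to ρ3.
  [ 1  0  -1   0 ]
  [ 0  1   1   2 ]
  [ 0  0   0  -2 ]
Multiply ρ3 by -1/2.
  [ 1  0  -1  0 ]
  [ 0  1   1  2 ]
  [ 0  0   0  1 ]
Subtract 2 times ρ3 from ρ2.
  [ 1  0  -1  0 ]
  [ 0  1   1  0 ]
  [ 0  0   0  1 ]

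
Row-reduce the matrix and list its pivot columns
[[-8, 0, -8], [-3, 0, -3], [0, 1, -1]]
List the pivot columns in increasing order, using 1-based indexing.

1, 2

R1 -> -1/8·R1
  [  1  0   1 ]
  [ -3  0  -3 ]
  [  0  1  -1 ]
R2 -> R2 + 3·R1
  [ 1  0   1 ]
  [ 0  0   0 ]
  [ 0  1  -1 ]
R2 <=> R3
  [ 1  0   1 ]
  [ 0  1  -1 ]
  [ 0  0   0 ]
Pivot columns are the columns containing a leading 1.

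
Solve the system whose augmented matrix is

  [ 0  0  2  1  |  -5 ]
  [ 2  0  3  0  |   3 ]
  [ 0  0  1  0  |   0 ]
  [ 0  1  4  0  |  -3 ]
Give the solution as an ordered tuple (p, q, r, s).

R1 <=> R2
  [ 2  0  3  0  |   3 ]
  [ 0  0  2  1  |  -5 ]
  [ 0  0  1  0  |   0 ]
  [ 0  1  4  0  |  -3 ]
R1 := 1/2·R1
  [ 1  0  3/2  0  |  3/2 ]
  [ 0  0    2  1  |   -5 ]
  [ 0  0    1  0  |    0 ]
  [ 0  1    4  0  |   -3 ]
R2 <=> R4
  [ 1  0  3/2  0  |  3/2 ]
  [ 0  1    4  0  |   -3 ]
  [ 0  0    1  0  |    0 ]
  [ 0  0    2  1  |   -5 ]
R4 := R4 − 2·R3
  [ 1  0  3/2  0  |  3/2 ]
  [ 0  1    4  0  |   -3 ]
  [ 0  0    1  0  |    0 ]
  [ 0  0    0  1  |   -5 ]
R2 := R2 − 4·R3
  [ 1  0  3/2  0  |  3/2 ]
  [ 0  1    0  0  |   -3 ]
  [ 0  0    1  0  |    0 ]
  [ 0  0    0  1  |   -5 ]
R1 := R1 − 3/2·R3
  [ 1  0  0  0  |  3/2 ]
  [ 0  1  0  0  |   -3 ]
  [ 0  0  1  0  |    0 ]
  [ 0  0  0  1  |   -5 ]
Reading off the last column: p = 3/2, q = -3, r = 0, s = -5.

(3/2, -3, 0, -5)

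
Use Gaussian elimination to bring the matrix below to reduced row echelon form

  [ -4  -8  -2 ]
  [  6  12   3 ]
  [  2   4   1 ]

ρ1 -> -1/4·ρ1
  [ 1   2  1/2 ]
  [ 6  12    3 ]
  [ 2   4    1 ]
ρ2 -> ρ2 − 6·ρ1
  [ 1  2  1/2 ]
  [ 0  0    0 ]
  [ 2  4    1 ]
ρ3 -> ρ3 − 2·ρ1
  [ 1  2  1/2 ]
  [ 0  0    0 ]
  [ 0  0    0 ]

[[1, 2, 1/2], [0, 0, 0], [0, 0, 0]]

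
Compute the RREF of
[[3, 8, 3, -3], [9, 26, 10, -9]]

[[1, 0, -1/3, -1], [0, 1, 1/2, 0]]

Multiply R1 by 1/3.
  [ 1  8/3   1  -1 ]
  [ 9   26  10  -9 ]
Subtract 9 times R1 from R2.
  [ 1  8/3  1  -1 ]
  [ 0    2  1   0 ]
Multiply R2 by 1/2.
  [ 1  8/3    1  -1 ]
  [ 0    1  1/2   0 ]
Subtract 8/3 times R2 from R1.
  [ 1  0  -1/3  -1 ]
  [ 0  1   1/2   0 ]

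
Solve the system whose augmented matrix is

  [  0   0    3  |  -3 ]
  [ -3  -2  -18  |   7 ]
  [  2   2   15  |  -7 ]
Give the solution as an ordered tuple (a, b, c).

(3, 1, -1)

R1 <=> R2
R1 → -1/3·R1
R3 → R3 − 2·R1
R2 <=> R3
R2 → 3/2·R2
R3 → 1/3·R3
R2 → R2 − 9/2·R3
R1 → R1 − 6·R3
R1 → R1 − 2/3·R2
Reading off the last column: a = 3, b = 1, c = -1.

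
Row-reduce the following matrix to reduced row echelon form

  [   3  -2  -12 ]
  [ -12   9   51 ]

R1 -> 1/3·R1
  [   1  -2/3  -4 ]
  [ -12     9  51 ]
R2 -> R2 + 12·R1
  [ 1  -2/3  -4 ]
  [ 0     1   3 ]
R1 -> R1 + 2/3·R2
  [ 1  0  -2 ]
  [ 0  1   3 ]

[[1, 0, -2], [0, 1, 3]]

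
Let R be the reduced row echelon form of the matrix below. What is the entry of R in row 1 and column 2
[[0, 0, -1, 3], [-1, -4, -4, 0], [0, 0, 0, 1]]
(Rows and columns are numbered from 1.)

4

r1 <-> r2
r1 := -1·r1
r2 := -1·r2
r2 := r2 + 3·r3
r1 := r1 − 4·r2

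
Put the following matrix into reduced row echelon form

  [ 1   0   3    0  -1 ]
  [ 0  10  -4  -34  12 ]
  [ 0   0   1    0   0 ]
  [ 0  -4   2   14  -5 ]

[[1, 0, 0, 0, -1], [0, 1, 0, 0, -1/2], [0, 0, 1, 0, 0], [0, 0, 0, 1, -1/2]]

ρ2 → 1/10·ρ2
  [ 1   0     3      0   -1 ]
  [ 0   1  -2/5  -17/5  6/5 ]
  [ 0   0     1      0    0 ]
  [ 0  -4     2     14   -5 ]
ρ4 → ρ4 + 4·ρ2
  [ 1  0     3      0    -1 ]
  [ 0  1  -2/5  -17/5   6/5 ]
  [ 0  0     1      0     0 ]
  [ 0  0   2/5    2/5  -1/5 ]
ρ4 → ρ4 − 2/5·ρ3
  [ 1  0     3      0    -1 ]
  [ 0  1  -2/5  -17/5   6/5 ]
  [ 0  0     1      0     0 ]
  [ 0  0     0    2/5  -1/5 ]
ρ4 → 5/2·ρ4
  [ 1  0     3      0    -1 ]
  [ 0  1  -2/5  -17/5   6/5 ]
  [ 0  0     1      0     0 ]
  [ 0  0     0      1  -1/2 ]
ρ2 → ρ2 + 17/5·ρ4
  [ 1  0     3  0    -1 ]
  [ 0  1  -2/5  0  -1/2 ]
  [ 0  0     1  0     0 ]
  [ 0  0     0  1  -1/2 ]
ρ2 → ρ2 + 2/5·ρ3
  [ 1  0  3  0    -1 ]
  [ 0  1  0  0  -1/2 ]
  [ 0  0  1  0     0 ]
  [ 0  0  0  1  -1/2 ]
ρ1 → ρ1 − 3·ρ3
  [ 1  0  0  0    -1 ]
  [ 0  1  0  0  -1/2 ]
  [ 0  0  1  0     0 ]
  [ 0  0  0  1  -1/2 ]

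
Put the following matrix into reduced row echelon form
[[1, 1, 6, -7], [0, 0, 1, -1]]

Subtract 6 times ρ2 from ρ1.
  [ 1  1  0  -1 ]
  [ 0  0  1  -1 ]

[[1, 1, 0, -1], [0, 0, 1, -1]]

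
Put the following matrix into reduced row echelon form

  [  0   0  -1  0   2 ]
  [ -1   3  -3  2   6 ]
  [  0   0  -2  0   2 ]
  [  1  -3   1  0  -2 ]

ρ1 <-> ρ2
  [ -1   3  -3  2   6 ]
  [  0   0  -1  0   2 ]
  [  0   0  -2  0   2 ]
  [  1  -3   1  0  -2 ]
ρ1 := -1·ρ1
  [ 1  -3   3  -2  -6 ]
  [ 0   0  -1   0   2 ]
  [ 0   0  -2   0   2 ]
  [ 1  -3   1   0  -2 ]
ρ4 := ρ4 − ρ1
  [ 1  -3   3  -2  -6 ]
  [ 0   0  -1   0   2 ]
  [ 0   0  -2   0   2 ]
  [ 0   0  -2   2   4 ]
ρ2 := -1·ρ2
  [ 1  -3   3  -2  -6 ]
  [ 0   0   1   0  -2 ]
  [ 0   0  -2   0   2 ]
  [ 0   0  -2   2   4 ]
ρ3 := ρ3 + 2·ρ2
  [ 1  -3   3  -2  -6 ]
  [ 0   0   1   0  -2 ]
  [ 0   0   0   0  -2 ]
  [ 0   0  -2   2   4 ]
ρ4 := ρ4 + 2·ρ2
  [ 1  -3  3  -2  -6 ]
  [ 0   0  1   0  -2 ]
  [ 0   0  0   0  -2 ]
  [ 0   0  0   2   0 ]
ρ3 <-> ρ4
  [ 1  -3  3  -2  -6 ]
  [ 0   0  1   0  -2 ]
  [ 0   0  0   2   0 ]
  [ 0   0  0   0  -2 ]
ρ3 := 1/2·ρ3
  [ 1  -3  3  -2  -6 ]
  [ 0   0  1   0  -2 ]
  [ 0   0  0   1   0 ]
  [ 0   0  0   0  -2 ]
ρ4 := -1/2·ρ4
  [ 1  -3  3  -2  -6 ]
  [ 0   0  1   0  -2 ]
  [ 0   0  0   1   0 ]
  [ 0   0  0   0   1 ]
ρ2 := ρ2 + 2·ρ4
  [ 1  -3  3  -2  -6 ]
  [ 0   0  1   0   0 ]
  [ 0   0  0   1   0 ]
  [ 0   0  0   0   1 ]
ρ1 := ρ1 + 6·ρ4
  [ 1  -3  3  -2  0 ]
  [ 0   0  1   0  0 ]
  [ 0   0  0   1  0 ]
  [ 0   0  0   0  1 ]
ρ1 := ρ1 + 2·ρ3
  [ 1  -3  3  0  0 ]
  [ 0   0  1  0  0 ]
  [ 0   0  0  1  0 ]
  [ 0   0  0  0  1 ]
ρ1 := ρ1 − 3·ρ2
  [ 1  -3  0  0  0 ]
  [ 0   0  1  0  0 ]
  [ 0   0  0  1  0 ]
  [ 0   0  0  0  1 ]

[[1, -3, 0, 0, 0], [0, 0, 1, 0, 0], [0, 0, 0, 1, 0], [0, 0, 0, 0, 1]]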